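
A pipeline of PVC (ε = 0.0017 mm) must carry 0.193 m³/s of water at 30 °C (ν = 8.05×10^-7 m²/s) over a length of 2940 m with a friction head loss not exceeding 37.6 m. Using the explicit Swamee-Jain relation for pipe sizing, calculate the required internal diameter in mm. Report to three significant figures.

Swamee-Jain (Type III): D = 0.66·[ε^1.25·(LQ²/(gh_f))^4.75 + ν·Q^9.4·(L/(gh_f))^5.2]^0.04
LQ²/(gh_f) = 0.2969; L/(gh_f) = 7.971
Term 1 = ε^1.25·(…)^4.75 = 1.92×10^-10; Term 2 = ν·Q^9.4·(…)^5.2 = 7.55×10^-9
D = 0.66·(1.92×10^-10 + 7.55×10^-9)^0.04 = 0.3127 m = 313 mm
Check: V = 2.51 m/s, Re = 9.76×10^5, f = 0.01179, h_f = 35.7 m ≈ 37.6 m ✓

D ≈ 313 mm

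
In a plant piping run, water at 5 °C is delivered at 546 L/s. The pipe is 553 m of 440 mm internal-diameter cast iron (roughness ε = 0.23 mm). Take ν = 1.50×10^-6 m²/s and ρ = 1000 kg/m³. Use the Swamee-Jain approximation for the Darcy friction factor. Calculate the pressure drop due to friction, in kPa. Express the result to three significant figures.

V = 4Q/(πD²) = 4·0.546/(π·0.440²) = 3.591 m/s
Re = VD/ν = 3.591·0.440/1.50×10^-6 = 1.05×10^6 → turbulent
ε/D = 0.23/440 = 5.23×10^-4
Swamee-Jain: f = 0.01743
h_f = f(L/D)V²/(2g) = 0.01743·(553/0.440)·3.591²/(2·9.81) = 14.39 m
Δp = ρg·h_f = 1000·9.81·14.39 = 141.2 kPa

Δp ≈ 141 kPa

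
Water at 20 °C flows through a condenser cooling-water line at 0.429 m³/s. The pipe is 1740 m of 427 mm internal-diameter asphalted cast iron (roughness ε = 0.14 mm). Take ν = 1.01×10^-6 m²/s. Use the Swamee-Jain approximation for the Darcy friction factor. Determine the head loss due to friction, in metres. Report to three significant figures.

h_f ≈ 29.6 m

V = 4Q/(πD²) = 4·0.429/(π·0.427²) = 2.996 m/s
Re = VD/ν = 2.996·0.427/1.01×10^-6 = 1.27×10^6 → turbulent
ε/D = 0.14/427 = 3.28×10^-4
Swamee-Jain: f = 0.01586
h_f = f(L/D)V²/(2g) = 0.01586·(1740/0.427)·2.996²/(2·9.81) = 29.56 m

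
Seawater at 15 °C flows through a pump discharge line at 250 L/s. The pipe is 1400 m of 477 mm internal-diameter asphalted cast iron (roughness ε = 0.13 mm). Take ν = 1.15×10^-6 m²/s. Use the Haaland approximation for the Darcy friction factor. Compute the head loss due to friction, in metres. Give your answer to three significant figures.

h_f ≈ 4.62 m

V = 4Q/(πD²) = 4·0.250/(π·0.477²) = 1.399 m/s
Re = VD/ν = 1.399·0.477/1.15×10^-6 = 5.80×10^5 → turbulent
ε/D = 0.13/477 = 2.73×10^-4
Haaland: f = 0.01578
h_f = f(L/D)V²/(2g) = 0.01578·(1400/0.477)·1.399²/(2·9.81) = 4.619 m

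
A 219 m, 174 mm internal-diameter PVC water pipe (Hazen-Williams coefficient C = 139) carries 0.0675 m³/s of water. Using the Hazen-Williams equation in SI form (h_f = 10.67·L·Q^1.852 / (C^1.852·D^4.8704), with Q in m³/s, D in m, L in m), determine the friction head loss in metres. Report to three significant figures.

h_f = 10.67·219·0.0675^1.852 / (139^1.852·0.174^4.8704) = 8.520 m

h_f ≈ 8.52 m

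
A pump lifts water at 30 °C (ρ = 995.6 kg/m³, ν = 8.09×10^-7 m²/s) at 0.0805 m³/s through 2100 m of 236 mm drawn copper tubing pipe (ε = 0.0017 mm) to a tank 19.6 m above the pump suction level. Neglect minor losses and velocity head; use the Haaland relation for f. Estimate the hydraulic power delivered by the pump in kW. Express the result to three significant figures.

V = 4Q/(πD²) = 1.840 m/s; Re = 5.37×10^5; ε/D = 7.20×10^-6; f = 0.01298
h_f = f(L/D)V²/2g = 19.94 m
Total head H = z + h_f = 19.6 + 19.94 = 39.54 m
P_hyd = ρgQH = 995.6·9.81·0.0805·39.54 = 31.09 kW

P_hyd ≈ 31.1 kW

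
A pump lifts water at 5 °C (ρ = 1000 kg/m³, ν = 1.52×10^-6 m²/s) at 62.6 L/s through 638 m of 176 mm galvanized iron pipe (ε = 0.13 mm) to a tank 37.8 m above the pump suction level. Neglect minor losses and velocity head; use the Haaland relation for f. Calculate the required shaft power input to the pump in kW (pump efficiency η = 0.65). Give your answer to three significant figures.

P_shaft ≈ 58.1 kW

V = 4Q/(πD²) = 2.573 m/s; Re = 2.98×10^5; ε/D = 7.39×10^-4; f = 0.01935
h_f = f(L/D)V²/2g = 23.67 m
Total head H = z + h_f = 37.8 + 23.67 = 61.47 m
P_hyd = ρgQH = 1000·9.81·0.0626·61.47 = 37.75 kW
P_shaft = P_hyd/η = 37.75/0.65 = 58.07 kW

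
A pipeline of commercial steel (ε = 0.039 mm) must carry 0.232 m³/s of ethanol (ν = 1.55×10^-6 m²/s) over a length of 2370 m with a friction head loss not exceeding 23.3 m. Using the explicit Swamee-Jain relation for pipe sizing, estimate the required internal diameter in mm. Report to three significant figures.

D ≈ 370 mm

Swamee-Jain (Type III): D = 0.66·[ε^1.25·(LQ²/(gh_f))^4.75 + ν·Q^9.4·(L/(gh_f))^5.2]^0.04
LQ²/(gh_f) = 0.5581; L/(gh_f) = 10.37
Term 1 = ε^1.25·(…)^4.75 = 1.93×10^-7; Term 2 = ν·Q^9.4·(…)^5.2 = 3.22×10^-7
D = 0.66·(1.93×10^-7 + 3.22×10^-7)^0.04 = 0.3698 m = 370 mm
Check: V = 2.16 m/s, Re = 5.15×10^5, f = 0.01448, h_f = 22.1 m ≈ 23.3 m ✓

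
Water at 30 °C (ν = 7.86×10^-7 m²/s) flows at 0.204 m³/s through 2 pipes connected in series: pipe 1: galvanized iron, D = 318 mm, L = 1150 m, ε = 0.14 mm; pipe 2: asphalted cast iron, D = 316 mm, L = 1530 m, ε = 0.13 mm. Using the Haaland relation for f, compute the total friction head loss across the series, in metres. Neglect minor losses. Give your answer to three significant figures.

H ≈ 47.9 m

Pipe 1: V = 2.569 m/s, Re = 1.04×10^6, ε/D = 4.40×10^-4, f = 0.01673, h_1 = f(L/D)V²/2g = 20.34 m
Pipe 2: V = 2.601 m/s, Re = 1.05×10^6, ε/D = 4.11×10^-4, f = 0.01651, h_2 = f(L/D)V²/2g = 27.56 m
Series → Q common, losses add: H = Σh = 47.91 m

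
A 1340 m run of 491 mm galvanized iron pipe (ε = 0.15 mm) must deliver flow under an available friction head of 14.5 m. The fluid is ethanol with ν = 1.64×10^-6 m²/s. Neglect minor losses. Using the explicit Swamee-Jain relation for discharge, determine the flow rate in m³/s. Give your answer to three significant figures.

Swamee-Jain (Type II): Q = -0.965·√(gD⁵h_f/L)·ln[ε/(3.7D) + √(3.17ν²L/(gD³h_f))]
√(gD⁵h_f/L) = √(9.81·0.491⁵·14.5/1340) = 0.05504
ε/(3.7D) = 8.26×10^-5; √(3.17ν²L/(gD³h_f)) = 2.60×10^-5
Q = -0.965·0.05504·ln(1.086×10^-4) = 0.4848 m³/s
Check: V = 2.56 m/s, Re = 7.67×10^5, f = 0.01600, h_f = 14.6 m ≈ 14.5 m ✓

Q ≈ 0.485 m³/s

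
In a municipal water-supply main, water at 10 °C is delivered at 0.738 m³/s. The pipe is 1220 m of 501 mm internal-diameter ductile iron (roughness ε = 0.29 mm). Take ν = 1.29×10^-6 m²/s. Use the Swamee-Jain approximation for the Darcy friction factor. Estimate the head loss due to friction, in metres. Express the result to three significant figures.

h_f ≈ 30.7 m

V = 4Q/(πD²) = 4·0.738/(π·0.501²) = 3.744 m/s
Re = VD/ν = 3.744·0.501/1.29×10^-6 = 1.45×10^6 → turbulent
ε/D = 0.29/501 = 5.79×10^-4
Swamee-Jain: f = 0.01766
h_f = f(L/D)V²/(2g) = 0.01766·(1220/0.501)·3.744²/(2·9.81) = 30.72 m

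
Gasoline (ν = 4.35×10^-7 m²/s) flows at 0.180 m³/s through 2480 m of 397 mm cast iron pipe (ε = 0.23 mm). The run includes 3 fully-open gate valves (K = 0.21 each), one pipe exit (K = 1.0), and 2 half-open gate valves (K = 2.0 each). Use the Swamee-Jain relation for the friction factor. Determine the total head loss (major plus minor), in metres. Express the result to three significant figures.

V = 4Q/(πD²) = 1.454 m/s; V²/2g = 0.1078 m
Re = 1.33×10^6, ε/D = 5.79×10^-4 → f = 0.01770 (Swamee-Jain)
Major: h_f = f(L/D)·V²/2g = 0.01770·6247·0.1078 = 11.91 m
Minor: ΣK = 5.63; h_m = ΣK·V²/2g = 0.6068 m
Total H_L = 11.91 + 0.6068 = 12.52 m

H_L ≈ 12.5 m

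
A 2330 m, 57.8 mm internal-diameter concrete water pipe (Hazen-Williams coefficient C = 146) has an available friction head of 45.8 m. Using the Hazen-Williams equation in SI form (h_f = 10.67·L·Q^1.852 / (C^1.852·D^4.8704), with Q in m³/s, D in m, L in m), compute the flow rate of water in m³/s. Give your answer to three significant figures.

Q ≈ 0.00270 m³/s

Rearranging: Q = [h_f·C^1.852·D^4.8704 / (10.67·L)]^(1/1.852)
Q = [45.8·146^1.852·0.0578^4.8704 / (10.67·2330)]^0.540 = 0.002703 m³/s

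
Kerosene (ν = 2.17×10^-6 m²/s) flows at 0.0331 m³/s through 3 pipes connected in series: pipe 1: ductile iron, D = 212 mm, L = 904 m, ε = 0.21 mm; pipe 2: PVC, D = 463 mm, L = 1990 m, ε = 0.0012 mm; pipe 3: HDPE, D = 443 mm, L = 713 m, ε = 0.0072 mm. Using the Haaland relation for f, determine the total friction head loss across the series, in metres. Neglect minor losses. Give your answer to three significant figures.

Pipe 1: V = 0.9377 m/s, Re = 9.16×10^4, ε/D = 9.91×10^-4, f = 0.02211, h_1 = f(L/D)V²/2g = 4.226 m
Pipe 2: V = 0.1966 m/s, Re = 4.19×10^4, ε/D = 2.59×10^-6, f = 0.02156, h_2 = f(L/D)V²/2g = 0.1826 m
Pipe 3: V = 0.2147 m/s, Re = 4.38×10^4, ε/D = 1.63×10^-5, f = 0.02138, h_3 = f(L/D)V²/2g = 0.08086 m
Series → Q common, losses add: H = Σh = 4.489 m

H ≈ 4.49 m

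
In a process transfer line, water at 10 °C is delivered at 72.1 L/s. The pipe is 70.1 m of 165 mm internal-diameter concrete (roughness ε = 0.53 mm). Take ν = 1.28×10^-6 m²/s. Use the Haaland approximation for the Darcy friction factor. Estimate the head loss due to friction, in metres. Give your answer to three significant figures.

h_f ≈ 6.65 m

V = 4Q/(πD²) = 4·0.0721/(π·0.165²) = 3.372 m/s
Re = VD/ν = 3.372·0.165/1.28×10^-6 = 4.35×10^5 → turbulent
ε/D = 0.53/165 = 0.00321
Haaland: f = 0.02700
h_f = f(L/D)V²/(2g) = 0.02700·(70.1/0.165)·3.372²/(2·9.81) = 6.646 m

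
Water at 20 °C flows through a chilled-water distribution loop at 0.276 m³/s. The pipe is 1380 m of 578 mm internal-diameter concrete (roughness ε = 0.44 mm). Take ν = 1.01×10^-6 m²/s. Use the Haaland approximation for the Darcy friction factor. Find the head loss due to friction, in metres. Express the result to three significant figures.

h_f ≈ 2.55 m

V = 4Q/(πD²) = 4·0.276/(π·0.578²) = 1.052 m/s
Re = VD/ν = 1.052·0.578/1.01×10^-6 = 6.02×10^5 → turbulent
ε/D = 0.44/578 = 7.61×10^-4
Haaland: f = 0.01896
h_f = f(L/D)V²/(2g) = 0.01896·(1380/0.578)·1.052²/(2·9.81) = 2.553 m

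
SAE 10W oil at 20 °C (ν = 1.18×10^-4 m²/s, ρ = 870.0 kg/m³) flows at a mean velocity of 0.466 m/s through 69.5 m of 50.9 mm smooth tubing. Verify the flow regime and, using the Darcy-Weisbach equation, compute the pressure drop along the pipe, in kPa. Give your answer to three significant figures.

Δp ≈ 41.1 kPa

Re = VD/ν = 0.466·0.05090/1.18×10^-4 = 201 → laminar (Re < 2300)
f = 64/Re = 0.3184
h_f = f(L/D)V²/(2g) = 0.3184·(69.5/0.05090)·0.466²/(2·9.81) = 4.812 m
Δp = ρg·h_f = 870.0·9.81·4.812 = 41.07 kPa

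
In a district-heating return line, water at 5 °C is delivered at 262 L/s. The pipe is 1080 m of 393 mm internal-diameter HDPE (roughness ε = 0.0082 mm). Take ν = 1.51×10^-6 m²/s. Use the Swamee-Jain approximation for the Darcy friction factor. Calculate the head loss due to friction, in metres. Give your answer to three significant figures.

h_f ≈ 8.61 m

V = 4Q/(πD²) = 4·0.262/(π·0.393²) = 2.160 m/s
Re = VD/ν = 2.160·0.393/1.51×10^-6 = 5.62×10^5 → turbulent
ε/D = 0.0082/393 = 2.09×10^-5
Swamee-Jain: f = 0.01317
h_f = f(L/D)V²/(2g) = 0.01317·(1080/0.393)·2.160²/(2·9.81) = 8.607 m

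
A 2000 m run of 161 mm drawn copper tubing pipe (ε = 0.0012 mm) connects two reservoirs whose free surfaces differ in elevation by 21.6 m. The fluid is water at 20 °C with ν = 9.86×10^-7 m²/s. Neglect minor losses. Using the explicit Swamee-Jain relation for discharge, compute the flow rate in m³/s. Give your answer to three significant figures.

Q ≈ 0.0306 m³/s

Swamee-Jain (Type II): Q = -0.965·√(gD⁵h_f/L)·ln[ε/(3.7D) + √(3.17ν²L/(gD³h_f))]
√(gD⁵h_f/L) = √(9.81·0.161⁵·21.6/2000) = 0.003385
ε/(3.7D) = 2.01×10^-6; √(3.17ν²L/(gD³h_f)) = 8.35×10^-5
Q = -0.965·0.003385·ln(8.550×10^-5) = 0.03060 m³/s
Check: V = 1.50 m/s, Re = 2.45×10^5, f = 0.01501, h_f = 21.5 m ≈ 21.6 m ✓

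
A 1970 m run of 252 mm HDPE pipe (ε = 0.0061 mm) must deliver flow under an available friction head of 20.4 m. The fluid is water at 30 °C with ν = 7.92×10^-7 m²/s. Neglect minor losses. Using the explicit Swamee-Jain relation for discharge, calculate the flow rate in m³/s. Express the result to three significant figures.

Swamee-Jain (Type II): Q = -0.965·√(gD⁵h_f/L)·ln[ε/(3.7D) + √(3.17ν²L/(gD³h_f))]
√(gD⁵h_f/L) = √(9.81·0.252⁵·20.4/1970) = 0.01016
ε/(3.7D) = 6.54×10^-6; √(3.17ν²L/(gD³h_f)) = 3.50×10^-5
Q = -0.965·0.01016·ln(4.152×10^-5) = 0.09893 m³/s
Check: V = 1.98 m/s, Re = 6.31×10^5, f = 0.01300, h_f = 20.4 m ≈ 20.4 m ✓

Q ≈ 0.0989 m³/s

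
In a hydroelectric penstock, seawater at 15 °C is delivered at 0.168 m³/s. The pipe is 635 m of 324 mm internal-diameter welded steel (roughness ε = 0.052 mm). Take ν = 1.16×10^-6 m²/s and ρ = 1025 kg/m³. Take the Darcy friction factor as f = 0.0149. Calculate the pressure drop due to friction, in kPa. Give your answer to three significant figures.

V = 4Q/(πD²) = 4·0.168/(π·0.324²) = 2.038 m/s
h_f = f(L/D)V²/(2g) = 0.01490·(635/0.324)·2.038²/(2·9.81) = 6.180 m
Δp = ρg·h_f = 1025·9.81·6.180 = 62.14 kPa

Δp ≈ 62.1 kPa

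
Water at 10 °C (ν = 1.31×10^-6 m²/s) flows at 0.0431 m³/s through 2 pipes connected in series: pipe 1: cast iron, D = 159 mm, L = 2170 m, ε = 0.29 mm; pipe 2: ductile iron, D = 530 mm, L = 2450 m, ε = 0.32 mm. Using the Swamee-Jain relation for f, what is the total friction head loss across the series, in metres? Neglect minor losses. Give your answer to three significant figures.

H ≈ 78.0 m

Pipe 1: V = 2.171 m/s, Re = 2.63×10^5, ε/D = 0.00182, f = 0.02374, h_1 = f(L/D)V²/2g = 77.81 m
Pipe 2: V = 0.1954 m/s, Re = 7.90×10^4, ε/D = 6.04×10^-4, f = 0.02148, h_2 = f(L/D)V²/2g = 0.1931 m
Series → Q common, losses add: H = Σh = 78.01 m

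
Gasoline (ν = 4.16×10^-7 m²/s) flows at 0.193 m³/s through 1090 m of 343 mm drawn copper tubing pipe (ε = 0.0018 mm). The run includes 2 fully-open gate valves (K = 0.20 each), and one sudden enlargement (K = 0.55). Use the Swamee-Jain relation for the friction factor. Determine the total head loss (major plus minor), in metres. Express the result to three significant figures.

H_L ≈ 7.84 m

V = 4Q/(πD²) = 2.089 m/s; V²/2g = 0.2224 m
Re = 1.72×10^6, ε/D = 5.25×10^-6 → f = 0.01080 (Swamee-Jain)
Major: h_f = f(L/D)·V²/2g = 0.01080·3178·0.2224 = 7.630 m
Minor: ΣK = 0.950; h_m = ΣK·V²/2g = 0.2112 m
Total H_L = 7.630 + 0.2112 = 7.841 m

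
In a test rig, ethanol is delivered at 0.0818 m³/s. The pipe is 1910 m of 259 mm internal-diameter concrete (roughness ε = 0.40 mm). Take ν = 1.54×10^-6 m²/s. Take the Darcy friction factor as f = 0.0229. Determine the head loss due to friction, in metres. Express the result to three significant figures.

h_f ≈ 20.7 m

V = 4Q/(πD²) = 4·0.0818/(π·0.259²) = 1.553 m/s
h_f = f(L/D)V²/(2g) = 0.02290·(1910/0.259)·1.553²/(2·9.81) = 20.75 m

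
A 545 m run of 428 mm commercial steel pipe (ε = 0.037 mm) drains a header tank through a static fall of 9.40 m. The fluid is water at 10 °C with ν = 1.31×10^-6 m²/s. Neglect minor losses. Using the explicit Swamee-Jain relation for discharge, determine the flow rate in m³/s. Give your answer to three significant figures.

Q ≈ 0.478 m³/s

Swamee-Jain (Type II): Q = -0.965·√(gD⁵h_f/L)·ln[ε/(3.7D) + √(3.17ν²L/(gD³h_f))]
√(gD⁵h_f/L) = √(9.81·0.428⁵·9.40/545) = 0.04930
ε/(3.7D) = 2.34×10^-5; √(3.17ν²L/(gD³h_f)) = 2.03×10^-5
Q = -0.965·0.04930·ln(4.361×10^-5) = 0.4776 m³/s
Check: V = 3.32 m/s, Re = 1.08×10^6, f = 0.01321, h_f = 9.45 m ≈ 9.40 m ✓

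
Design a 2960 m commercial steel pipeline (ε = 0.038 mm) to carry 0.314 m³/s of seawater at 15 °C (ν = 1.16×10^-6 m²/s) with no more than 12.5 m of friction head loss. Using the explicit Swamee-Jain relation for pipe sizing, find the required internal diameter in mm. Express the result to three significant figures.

Swamee-Jain (Type III): D = 0.66·[ε^1.25·(LQ²/(gh_f))^4.75 + ν·Q^9.4·(L/(gh_f))^5.2]^0.04
LQ²/(gh_f) = 2.380; L/(gh_f) = 24.14
Term 1 = ε^1.25·(…)^4.75 = 1.83×10^-4; Term 2 = ν·Q^9.4·(…)^5.2 = 3.36×10^-4
D = 0.66·(1.83×10^-4 + 3.36×10^-4)^0.04 = 0.4877 m = 488 mm
Check: V = 1.68 m/s, Re = 7.07×10^5, f = 0.01364, h_f = 11.9 m ≈ 12.5 m ✓

D ≈ 488 mm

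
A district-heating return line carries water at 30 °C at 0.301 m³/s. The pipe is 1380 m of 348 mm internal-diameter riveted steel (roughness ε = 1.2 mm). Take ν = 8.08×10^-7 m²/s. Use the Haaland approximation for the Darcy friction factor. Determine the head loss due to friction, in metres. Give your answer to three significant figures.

h_f ≈ 55.4 m

V = 4Q/(πD²) = 4·0.301/(π·0.348²) = 3.165 m/s
Re = VD/ν = 3.165·0.348/8.08×10^-7 = 1.36×10^6 → turbulent
ε/D = 1.2/348 = 0.00345
Haaland: f = 0.02736
h_f = f(L/D)V²/(2g) = 0.02736·(1380/0.348)·3.165²/(2·9.81) = 55.37 m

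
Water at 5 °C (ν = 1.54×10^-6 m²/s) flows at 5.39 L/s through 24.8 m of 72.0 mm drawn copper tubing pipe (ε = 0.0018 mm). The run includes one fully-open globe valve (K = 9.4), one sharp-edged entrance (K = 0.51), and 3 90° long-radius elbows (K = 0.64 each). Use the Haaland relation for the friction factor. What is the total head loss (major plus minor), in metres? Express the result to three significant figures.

V = 4Q/(πD²) = 1.324 m/s; V²/2g = 0.08932 m
Re = 6.19×10^4, ε/D = 2.50×10^-5 → f = 0.01982 (Haaland)
Major: h_f = f(L/D)·V²/2g = 0.01982·344.4·0.08932 = 0.6099 m
Minor: ΣK = 11.8; h_m = ΣK·V²/2g = 1.057 m
Total H_L = 0.6099 + 1.057 = 1.667 m

H_L ≈ 1.67 m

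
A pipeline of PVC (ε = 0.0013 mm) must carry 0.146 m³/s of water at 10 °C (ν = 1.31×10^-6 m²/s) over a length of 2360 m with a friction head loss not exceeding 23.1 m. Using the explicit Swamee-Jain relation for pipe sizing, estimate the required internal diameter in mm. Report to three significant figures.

Swamee-Jain (Type III): D = 0.66·[ε^1.25·(LQ²/(gh_f))^4.75 + ν·Q^9.4·(L/(gh_f))^5.2]^0.04
LQ²/(gh_f) = 0.2220; L/(gh_f) = 10.41
Term 1 = ε^1.25·(…)^4.75 = 3.45×10^-11; Term 2 = ν·Q^9.4·(…)^5.2 = 3.58×10^-9
D = 0.66·(3.45×10^-11 + 3.58×10^-9)^0.04 = 0.3033 m = 303 mm
Check: V = 2.02 m/s, Re = 4.68×10^5, f = 0.01331, h_f = 21.6 m ≈ 23.1 m ✓

D ≈ 303 mm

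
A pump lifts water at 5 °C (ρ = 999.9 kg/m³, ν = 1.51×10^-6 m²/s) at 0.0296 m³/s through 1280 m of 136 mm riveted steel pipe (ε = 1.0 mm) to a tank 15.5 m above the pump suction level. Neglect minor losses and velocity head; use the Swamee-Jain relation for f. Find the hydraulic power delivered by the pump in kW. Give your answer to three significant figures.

P_hyd ≈ 24.6 kW

V = 4Q/(πD²) = 2.038 m/s; Re = 1.84×10^5; ε/D = 0.00735; f = 0.03482
h_f = f(L/D)V²/2g = 69.36 m
Total head H = z + h_f = 15.5 + 69.36 = 84.86 m
P_hyd = ρgQH = 999.9·9.81·0.0296·84.86 = 24.64 kW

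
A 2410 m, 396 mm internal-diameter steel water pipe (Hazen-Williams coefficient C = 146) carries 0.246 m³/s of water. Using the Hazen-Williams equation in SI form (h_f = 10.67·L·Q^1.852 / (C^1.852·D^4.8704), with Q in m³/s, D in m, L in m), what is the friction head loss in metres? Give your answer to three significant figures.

h_f = 10.67·2410·0.246^1.852 / (146^1.852·0.396^4.8704) = 17.11 m

h_f ≈ 17.1 m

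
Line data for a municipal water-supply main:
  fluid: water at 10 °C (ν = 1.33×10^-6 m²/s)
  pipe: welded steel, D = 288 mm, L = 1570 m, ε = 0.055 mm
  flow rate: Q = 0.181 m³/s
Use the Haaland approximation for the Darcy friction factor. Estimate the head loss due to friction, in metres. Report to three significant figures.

h_f ≈ 32.1 m

V = 4Q/(πD²) = 4·0.181/(π·0.288²) = 2.778 m/s
Re = VD/ν = 2.778·0.288/1.33×10^-6 = 6.02×10^5 → turbulent
ε/D = 0.055/288 = 1.91×10^-4
Haaland: f = 0.01498
h_f = f(L/D)V²/(2g) = 0.01498·(1570/0.288)·2.778²/(2·9.81) = 32.13 m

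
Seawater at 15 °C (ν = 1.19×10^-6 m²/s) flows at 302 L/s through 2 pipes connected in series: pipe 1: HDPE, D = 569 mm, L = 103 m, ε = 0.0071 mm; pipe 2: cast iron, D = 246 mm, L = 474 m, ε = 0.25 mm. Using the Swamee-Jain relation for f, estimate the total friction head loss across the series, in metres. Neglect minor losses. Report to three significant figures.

Pipe 1: V = 1.188 m/s, Re = 5.68×10^5, ε/D = 1.25×10^-5, f = 0.01301, h_1 = f(L/D)V²/2g = 0.1694 m
Pipe 2: V = 6.354 m/s, Re = 1.31×10^6, ε/D = 0.00102, f = 0.02002, h_2 = f(L/D)V²/2g = 79.38 m
Series → Q common, losses add: H = Σh = 79.55 m

H ≈ 79.5 m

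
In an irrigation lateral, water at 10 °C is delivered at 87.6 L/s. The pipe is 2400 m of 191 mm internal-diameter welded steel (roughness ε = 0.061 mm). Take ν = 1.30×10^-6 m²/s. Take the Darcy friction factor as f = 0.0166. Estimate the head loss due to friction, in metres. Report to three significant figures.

h_f ≈ 99.4 m

V = 4Q/(πD²) = 4·0.0876/(π·0.191²) = 3.057 m/s
h_f = f(L/D)V²/(2g) = 0.01660·(2400/0.191)·3.057²/(2·9.81) = 99.38 m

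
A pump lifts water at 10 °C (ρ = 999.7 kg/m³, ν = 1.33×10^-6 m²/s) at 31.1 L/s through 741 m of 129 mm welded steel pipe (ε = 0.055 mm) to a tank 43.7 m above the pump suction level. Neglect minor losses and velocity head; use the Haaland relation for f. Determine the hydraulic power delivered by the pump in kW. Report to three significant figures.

P_hyd ≈ 22.4 kW

V = 4Q/(πD²) = 2.380 m/s; Re = 2.31×10^5; ε/D = 4.26×10^-4; f = 0.01800
h_f = f(L/D)V²/2g = 29.85 m
Total head H = z + h_f = 43.7 + 29.85 = 73.55 m
P_hyd = ρgQH = 999.7·9.81·0.0311·73.55 = 22.43 kW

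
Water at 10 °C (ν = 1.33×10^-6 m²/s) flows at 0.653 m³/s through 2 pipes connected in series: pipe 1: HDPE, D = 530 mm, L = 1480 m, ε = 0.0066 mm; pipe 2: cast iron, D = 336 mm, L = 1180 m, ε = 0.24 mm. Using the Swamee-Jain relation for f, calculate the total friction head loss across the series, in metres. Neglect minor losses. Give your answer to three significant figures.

Pipe 1: V = 2.960 m/s, Re = 1.18×10^6, ε/D = 1.25×10^-5, f = 0.01163, h_1 = f(L/D)V²/2g = 14.50 m
Pipe 2: V = 7.365 m/s, Re = 1.86×10^6, ε/D = 7.14×10^-4, f = 0.01840, h_2 = f(L/D)V²/2g = 178.6 m
Series → Q common, losses add: H = Σh = 193.1 m

H ≈ 193 m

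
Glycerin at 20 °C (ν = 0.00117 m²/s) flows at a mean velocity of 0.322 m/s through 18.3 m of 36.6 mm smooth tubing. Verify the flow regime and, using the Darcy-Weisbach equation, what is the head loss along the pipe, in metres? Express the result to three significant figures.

Re = VD/ν = 0.322·0.03660/0.00117 = 10.1 → laminar (Re < 2300)
f = 64/Re = 6.354
h_f = f(L/D)V²/(2g) = 6.354·(18.3/0.03660)·0.322²/(2·9.81) = 16.79 m

h_f ≈ 16.8 m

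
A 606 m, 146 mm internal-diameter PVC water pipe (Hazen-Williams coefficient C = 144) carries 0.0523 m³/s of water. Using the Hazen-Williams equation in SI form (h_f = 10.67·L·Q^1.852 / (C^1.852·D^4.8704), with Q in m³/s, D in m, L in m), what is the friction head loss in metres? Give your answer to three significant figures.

h_f = 10.67·606·0.0523^1.852 / (144^1.852·0.146^4.8704) = 32.36 m

h_f ≈ 32.4 m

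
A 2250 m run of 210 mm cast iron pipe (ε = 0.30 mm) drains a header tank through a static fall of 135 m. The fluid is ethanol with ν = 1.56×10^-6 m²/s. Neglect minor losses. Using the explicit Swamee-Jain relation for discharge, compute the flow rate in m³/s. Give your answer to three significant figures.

Q ≈ 0.116 m³/s

Swamee-Jain (Type II): Q = -0.965·√(gD⁵h_f/L)·ln[ε/(3.7D) + √(3.17ν²L/(gD³h_f))]
√(gD⁵h_f/L) = √(9.81·0.210⁵·135/2250) = 0.01550
ε/(3.7D) = 3.86×10^-4; √(3.17ν²L/(gD³h_f)) = 3.76×10^-5
Q = -0.965·0.01550·ln(4.237×10^-4) = 0.1162 m³/s
Check: V = 3.35 m/s, Re = 4.52×10^5, f = 0.02210, h_f = 136 m ≈ 135 m ✓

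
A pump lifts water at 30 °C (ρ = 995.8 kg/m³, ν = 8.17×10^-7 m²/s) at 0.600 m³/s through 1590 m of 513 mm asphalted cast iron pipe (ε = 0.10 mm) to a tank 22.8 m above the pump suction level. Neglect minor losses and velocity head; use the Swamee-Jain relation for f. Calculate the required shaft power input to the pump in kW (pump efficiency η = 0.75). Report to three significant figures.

P_shaft ≈ 327 kW

V = 4Q/(πD²) = 2.903 m/s; Re = 1.82×10^6; ε/D = 1.95×10^-4; f = 0.01431
h_f = f(L/D)V²/2g = 19.04 m
Total head H = z + h_f = 22.8 + 19.04 = 41.84 m
P_hyd = ρgQH = 995.8·9.81·0.600·41.84 = 245.3 kW
P_shaft = P_hyd/η = 245.3/0.75 = 327.0 kW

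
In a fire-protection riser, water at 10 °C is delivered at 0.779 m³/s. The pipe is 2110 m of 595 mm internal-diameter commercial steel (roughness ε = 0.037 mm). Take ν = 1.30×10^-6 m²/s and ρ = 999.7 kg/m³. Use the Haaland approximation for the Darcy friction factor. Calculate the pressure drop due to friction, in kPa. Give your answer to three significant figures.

Δp ≈ 173 kPa

V = 4Q/(πD²) = 4·0.779/(π·0.595²) = 2.802 m/s
Re = VD/ν = 2.802·0.595/1.30×10^-6 = 1.28×10^6 → turbulent
ε/D = 0.037/595 = 6.22×10^-5
Haaland: f = 0.01243
h_f = f(L/D)V²/(2g) = 0.01243·(2110/0.595)·2.802²/(2·9.81) = 17.63 m
Δp = ρg·h_f = 999.7·9.81·17.63 = 172.9 kPa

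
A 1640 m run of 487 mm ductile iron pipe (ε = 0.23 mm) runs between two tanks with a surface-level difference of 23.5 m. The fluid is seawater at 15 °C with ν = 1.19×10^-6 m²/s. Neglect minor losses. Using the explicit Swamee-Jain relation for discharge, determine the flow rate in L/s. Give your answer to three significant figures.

Swamee-Jain (Type II): Q = -0.965·√(gD⁵h_f/L)·ln[ε/(3.7D) + √(3.17ν²L/(gD³h_f))]
√(gD⁵h_f/L) = √(9.81·0.487⁵·23.5/1640) = 0.06205
ε/(3.7D) = 1.28×10^-4; √(3.17ν²L/(gD³h_f)) = 1.66×10^-5
Q = -0.965·0.06205·ln(1.443×10^-4) = 0.5296 m³/s
Check: V = 2.84 m/s, Re = 1.16×10^6, f = 0.01703, h_f = 23.6 m ≈ 23.5 m ✓

Q ≈ 530 L/s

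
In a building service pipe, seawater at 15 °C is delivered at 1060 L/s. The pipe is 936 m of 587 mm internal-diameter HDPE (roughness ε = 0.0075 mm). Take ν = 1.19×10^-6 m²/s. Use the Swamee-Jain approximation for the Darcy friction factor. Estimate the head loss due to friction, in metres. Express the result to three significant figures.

V = 4Q/(πD²) = 4·1.06/(π·0.587²) = 3.917 m/s
Re = VD/ν = 3.917·0.587/1.19×10^-6 = 1.93×10^6 → turbulent
ε/D = 0.0075/587 = 1.28×10^-5
Swamee-Jain: f = 0.01088
h_f = f(L/D)V²/(2g) = 0.01088·(936/0.587)·3.917²/(2·9.81) = 13.57 m

h_f ≈ 13.6 m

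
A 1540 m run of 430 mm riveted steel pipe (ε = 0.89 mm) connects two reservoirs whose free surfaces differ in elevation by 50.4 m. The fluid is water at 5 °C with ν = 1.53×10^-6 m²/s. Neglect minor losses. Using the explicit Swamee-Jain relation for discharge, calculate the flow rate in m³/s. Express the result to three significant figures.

Swamee-Jain (Type II): Q = -0.965·√(gD⁵h_f/L)·ln[ε/(3.7D) + √(3.17ν²L/(gD³h_f))]
√(gD⁵h_f/L) = √(9.81·0.430⁵·50.4/1540) = 0.06870
ε/(3.7D) = 5.59×10^-4; √(3.17ν²L/(gD³h_f)) = 1.71×10^-5
Q = -0.965·0.06870·ln(5.764×10^-4) = 0.4945 m³/s
Check: V = 3.41 m/s, Re = 9.57×10^5, f = 0.02390, h_f = 50.6 m ≈ 50.4 m ✓

Q ≈ 0.494 m³/s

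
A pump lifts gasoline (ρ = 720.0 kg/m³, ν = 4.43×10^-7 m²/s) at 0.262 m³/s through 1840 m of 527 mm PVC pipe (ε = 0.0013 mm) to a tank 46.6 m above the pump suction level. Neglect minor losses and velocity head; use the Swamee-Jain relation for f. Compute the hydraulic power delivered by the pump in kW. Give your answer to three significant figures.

P_hyd ≈ 91.5 kW

V = 4Q/(πD²) = 1.201 m/s; Re = 1.43×10^6; ε/D = 2.47×10^-6; f = 0.01102
h_f = f(L/D)V²/2g = 2.829 m
Total head H = z + h_f = 46.6 + 2.829 = 49.43 m
P_hyd = ρgQH = 720.0·9.81·0.262·49.43 = 91.47 kW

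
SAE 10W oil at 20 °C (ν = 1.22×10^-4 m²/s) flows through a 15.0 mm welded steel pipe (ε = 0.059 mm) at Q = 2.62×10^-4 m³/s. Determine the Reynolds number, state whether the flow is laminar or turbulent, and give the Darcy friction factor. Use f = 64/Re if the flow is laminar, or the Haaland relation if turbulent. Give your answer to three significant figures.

Re ≈ 182; laminar; f = 64/Re ≈ 0.351

V = 4Q/(πD²) = 1.483 m/s
Re = VD/ν = 1.483·0.0150/1.22×10^-4 = 182
Re < 2300 → laminar → f = 64/Re = 0.3511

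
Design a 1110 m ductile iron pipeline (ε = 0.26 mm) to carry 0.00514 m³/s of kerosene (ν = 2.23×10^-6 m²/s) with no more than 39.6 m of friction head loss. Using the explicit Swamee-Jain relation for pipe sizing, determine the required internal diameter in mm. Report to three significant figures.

Swamee-Jain (Type III): D = 0.66·[ε^1.25·(LQ²/(gh_f))^4.75 + ν·Q^9.4·(L/(gh_f))^5.2]^0.04
LQ²/(gh_f) = 7.549×10^-5; L/(gh_f) = 2.857
Term 1 = ε^1.25·(…)^4.75 = 8.68×10^-25; Term 2 = ν·Q^9.4·(…)^5.2 = 1.59×10^-25
D = 0.66·(8.68×10^-25 + 1.59×10^-25)^0.04 = 0.07245 m = 72.4 mm
Check: V = 1.25 m/s, Re = 4.05×10^4, f = 0.03056, h_f = 37.1 m ≈ 39.6 m ✓

D ≈ 72.4 mm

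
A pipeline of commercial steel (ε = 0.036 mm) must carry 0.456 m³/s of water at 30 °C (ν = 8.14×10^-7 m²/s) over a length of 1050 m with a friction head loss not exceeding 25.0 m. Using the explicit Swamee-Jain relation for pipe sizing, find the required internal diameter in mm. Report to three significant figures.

D ≈ 394 mm

Swamee-Jain (Type III): D = 0.66·[ε^1.25·(LQ²/(gh_f))^4.75 + ν·Q^9.4·(L/(gh_f))^5.2]^0.04
LQ²/(gh_f) = 0.8902; L/(gh_f) = 4.281
Term 1 = ε^1.25·(…)^4.75 = 1.61×10^-6; Term 2 = ν·Q^9.4·(…)^5.2 = 9.75×10^-7
D = 0.66·(1.61×10^-6 + 9.75×10^-7)^0.04 = 0.3945 m = 394 mm
Check: V = 3.73 m/s, Re = 1.81×10^6, f = 0.01280, h_f = 24.2 m ≈ 25.0 m ✓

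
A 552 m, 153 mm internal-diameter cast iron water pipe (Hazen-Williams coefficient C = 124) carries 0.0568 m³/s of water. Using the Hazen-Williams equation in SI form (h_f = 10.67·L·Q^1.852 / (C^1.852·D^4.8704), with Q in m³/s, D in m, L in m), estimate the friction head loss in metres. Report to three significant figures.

h_f = 10.67·552·0.0568^1.852 / (124^1.852·0.153^4.8704) = 36.06 m

h_f ≈ 36.1 m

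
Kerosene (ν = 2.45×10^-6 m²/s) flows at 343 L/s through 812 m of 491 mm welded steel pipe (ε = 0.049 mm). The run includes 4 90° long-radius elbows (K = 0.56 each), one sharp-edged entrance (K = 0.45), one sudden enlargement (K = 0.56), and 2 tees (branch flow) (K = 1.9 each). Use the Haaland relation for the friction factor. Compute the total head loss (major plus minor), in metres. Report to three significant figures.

H_L ≈ 5.28 m

V = 4Q/(πD²) = 1.812 m/s; V²/2g = 0.1673 m
Re = 3.63×10^5, ε/D = 9.98×10^-5 → f = 0.01484 (Haaland)
Major: h_f = f(L/D)·V²/2g = 0.01484·1654·0.1673 = 4.104 m
Minor: ΣK = 7.05; h_m = ΣK·V²/2g = 1.179 m
Total H_L = 4.104 + 1.179 = 5.283 m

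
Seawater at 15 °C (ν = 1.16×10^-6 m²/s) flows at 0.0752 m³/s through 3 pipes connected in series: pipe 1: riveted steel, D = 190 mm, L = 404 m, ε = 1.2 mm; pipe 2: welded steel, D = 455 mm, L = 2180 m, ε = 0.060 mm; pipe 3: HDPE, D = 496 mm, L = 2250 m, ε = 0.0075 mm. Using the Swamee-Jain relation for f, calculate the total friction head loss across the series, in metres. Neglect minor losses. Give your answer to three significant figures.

H ≈ 26.5 m

Pipe 1: V = 2.652 m/s, Re = 4.34×10^5, ε/D = 0.00632, f = 0.03292, h_1 = f(L/D)V²/2g = 25.10 m
Pipe 2: V = 0.4625 m/s, Re = 1.81×10^5, ε/D = 1.32×10^-4, f = 0.01688, h_2 = f(L/D)V²/2g = 0.8818 m
Pipe 3: V = 0.3892 m/s, Re = 1.66×10^5, ε/D = 1.51×10^-5, f = 0.01623, h_3 = f(L/D)V²/2g = 0.5683 m
Series → Q common, losses add: H = Σh = 26.55 m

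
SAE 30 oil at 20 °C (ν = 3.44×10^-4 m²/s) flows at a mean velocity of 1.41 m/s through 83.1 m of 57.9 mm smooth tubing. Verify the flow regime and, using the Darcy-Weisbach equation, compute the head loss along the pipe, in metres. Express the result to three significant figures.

Re = VD/ν = 1.41·0.05790/3.44×10^-4 = 237 → laminar (Re < 2300)
f = 64/Re = 0.2697
h_f = f(L/D)V²/(2g) = 0.2697·(83.1/0.05790)·1.41²/(2·9.81) = 39.22 m

h_f ≈ 39.2 m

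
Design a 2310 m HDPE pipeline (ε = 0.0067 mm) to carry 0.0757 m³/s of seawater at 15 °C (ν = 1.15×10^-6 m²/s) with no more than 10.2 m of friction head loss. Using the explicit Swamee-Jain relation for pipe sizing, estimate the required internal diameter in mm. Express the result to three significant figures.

D ≈ 279 mm

Swamee-Jain (Type III): D = 0.66·[ε^1.25·(LQ²/(gh_f))^4.75 + ν·Q^9.4·(L/(gh_f))^5.2]^0.04
LQ²/(gh_f) = 0.1323; L/(gh_f) = 23.09
Term 1 = ε^1.25·(…)^4.75 = 2.29×10^-11; Term 2 = ν·Q^9.4·(…)^5.2 = 4.11×10^-10
D = 0.66·(2.29×10^-11 + 4.11×10^-10)^0.04 = 0.2786 m = 279 mm
Check: V = 1.24 m/s, Re = 3.01×10^5, f = 0.01465, h_f = 9.54 m ≈ 10.2 m ✓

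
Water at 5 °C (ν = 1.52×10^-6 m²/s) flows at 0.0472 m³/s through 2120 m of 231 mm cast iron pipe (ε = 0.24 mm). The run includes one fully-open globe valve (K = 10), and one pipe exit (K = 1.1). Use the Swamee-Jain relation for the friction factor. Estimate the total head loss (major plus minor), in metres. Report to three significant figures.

V = 4Q/(πD²) = 1.126 m/s; V²/2g = 0.06465 m
Re = 1.71×10^5, ε/D = 0.00104 → f = 0.02155 (Swamee-Jain)
Major: h_f = f(L/D)·V²/2g = 0.02155·9177·0.06465 = 12.79 m
Minor: ΣK = 11.1; h_m = ΣK·V²/2g = 0.7176 m
Total H_L = 12.79 + 0.7176 = 13.50 m

H_L ≈ 13.5 m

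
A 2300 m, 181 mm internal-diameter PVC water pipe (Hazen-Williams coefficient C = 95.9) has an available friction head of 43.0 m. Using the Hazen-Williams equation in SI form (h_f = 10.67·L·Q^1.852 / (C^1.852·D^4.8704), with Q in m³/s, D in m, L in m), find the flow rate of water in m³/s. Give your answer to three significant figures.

Rearranging: Q = [h_f·C^1.852·D^4.8704 / (10.67·L)]^(1/1.852)
Q = [43.0·95.9^1.852·0.181^4.8704 / (10.67·2300)]^0.540 = 0.03478 m³/s

Q ≈ 0.0348 m³/s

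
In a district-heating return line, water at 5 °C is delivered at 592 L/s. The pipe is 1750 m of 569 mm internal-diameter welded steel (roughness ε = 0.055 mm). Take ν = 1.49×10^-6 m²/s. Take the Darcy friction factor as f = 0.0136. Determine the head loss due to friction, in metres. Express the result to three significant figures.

h_f ≈ 11.6 m

V = 4Q/(πD²) = 4·0.592/(π·0.569²) = 2.328 m/s
h_f = f(L/D)V²/(2g) = 0.01360·(1750/0.569)·2.328²/(2·9.81) = 11.56 m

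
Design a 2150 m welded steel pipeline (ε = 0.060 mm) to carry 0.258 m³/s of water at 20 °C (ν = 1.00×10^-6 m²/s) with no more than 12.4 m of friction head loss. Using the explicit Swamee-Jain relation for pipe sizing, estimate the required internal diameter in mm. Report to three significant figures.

D ≈ 429 mm

Swamee-Jain (Type III): D = 0.66·[ε^1.25·(LQ²/(gh_f))^4.75 + ν·Q^9.4·(L/(gh_f))^5.2]^0.04
LQ²/(gh_f) = 1.176; L/(gh_f) = 17.67
Term 1 = ε^1.25·(…)^4.75 = 1.14×10^-5; Term 2 = ν·Q^9.4·(…)^5.2 = 9.02×10^-6
D = 0.66·(1.14×10^-5 + 9.02×10^-6)^0.04 = 0.4285 m = 429 mm
Check: V = 1.79 m/s, Re = 7.67×10^5, f = 0.01434, h_f = 11.7 m ≈ 12.4 m ✓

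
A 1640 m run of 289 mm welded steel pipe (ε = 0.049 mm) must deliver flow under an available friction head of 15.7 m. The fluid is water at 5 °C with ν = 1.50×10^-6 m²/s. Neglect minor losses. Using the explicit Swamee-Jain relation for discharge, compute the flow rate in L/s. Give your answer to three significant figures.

Swamee-Jain (Type II): Q = -0.965·√(gD⁵h_f/L)·ln[ε/(3.7D) + √(3.17ν²L/(gD³h_f))]
√(gD⁵h_f/L) = √(9.81·0.289⁵·15.7/1640) = 0.01376
ε/(3.7D) = 4.58×10^-5; √(3.17ν²L/(gD³h_f)) = 5.61×10^-5
Q = -0.965·0.01376·ln(1.019×10^-4) = 0.1220 m³/s
Check: V = 1.86 m/s, Re = 3.58×10^5, f = 0.01574, h_f = 15.8 m ≈ 15.7 m ✓

Q ≈ 122 L/s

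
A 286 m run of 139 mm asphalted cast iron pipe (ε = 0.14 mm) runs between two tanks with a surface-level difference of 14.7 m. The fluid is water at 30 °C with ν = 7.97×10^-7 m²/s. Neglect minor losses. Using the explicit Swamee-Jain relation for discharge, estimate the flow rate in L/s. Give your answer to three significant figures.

Swamee-Jain (Type II): Q = -0.965·√(gD⁵h_f/L)·ln[ε/(3.7D) + √(3.17ν²L/(gD³h_f))]
√(gD⁵h_f/L) = √(9.81·0.139⁵·14.7/286) = 0.005115
ε/(3.7D) = 2.72×10^-4; √(3.17ν²L/(gD³h_f)) = 3.86×10^-5
Q = -0.965·0.005115·ln(3.108×10^-4) = 0.03987 m³/s
Check: V = 2.63 m/s, Re = 4.58×10^5, f = 0.02044, h_f = 14.8 m ≈ 14.7 m ✓

Q ≈ 39.9 L/s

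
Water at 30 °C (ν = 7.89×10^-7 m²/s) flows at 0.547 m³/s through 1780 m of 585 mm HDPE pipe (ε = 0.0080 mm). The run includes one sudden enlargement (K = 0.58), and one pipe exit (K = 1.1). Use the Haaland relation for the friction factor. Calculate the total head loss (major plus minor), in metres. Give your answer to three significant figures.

H_L ≈ 7.52 m

V = 4Q/(πD²) = 2.035 m/s; V²/2g = 0.2111 m
Re = 1.51×10^6, ε/D = 1.37×10^-5 → f = 0.01116 (Haaland)
Major: h_f = f(L/D)·V²/2g = 0.01116·3043·0.2111 = 7.167 m
Minor: ΣK = 1.68; h_m = ΣK·V²/2g = 0.3546 m
Total H_L = 7.167 + 0.3546 = 7.522 m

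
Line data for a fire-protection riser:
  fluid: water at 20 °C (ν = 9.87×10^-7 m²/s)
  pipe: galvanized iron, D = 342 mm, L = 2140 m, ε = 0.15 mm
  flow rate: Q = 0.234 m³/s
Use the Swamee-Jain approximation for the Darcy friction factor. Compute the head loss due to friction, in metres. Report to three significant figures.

V = 4Q/(πD²) = 4·0.234/(π·0.342²) = 2.547 m/s
Re = VD/ν = 2.547·0.342/9.87×10^-7 = 8.83×10^5 → turbulent
ε/D = 0.15/342 = 4.39×10^-4
Swamee-Jain: f = 0.01694
h_f = f(L/D)V²/(2g) = 0.01694·(2140/0.342)·2.547²/(2·9.81) = 35.06 m

h_f ≈ 35.1 m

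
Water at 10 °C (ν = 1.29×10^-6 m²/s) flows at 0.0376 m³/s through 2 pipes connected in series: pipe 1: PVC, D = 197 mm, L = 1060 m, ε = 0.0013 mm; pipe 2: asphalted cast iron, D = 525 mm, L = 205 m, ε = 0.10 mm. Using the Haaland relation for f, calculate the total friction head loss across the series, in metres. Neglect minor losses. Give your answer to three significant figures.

H ≈ 6.57 m

Pipe 1: V = 1.234 m/s, Re = 1.88×10^5, ε/D = 6.60×10^-6, f = 0.01572, h_1 = f(L/D)V²/2g = 6.559 m
Pipe 2: V = 0.1737 m/s, Re = 7.07×10^4, ε/D = 1.90×10^-4, f = 0.01989, h_2 = f(L/D)V²/2g = 0.01194 m
Series → Q common, losses add: H = Σh = 6.571 m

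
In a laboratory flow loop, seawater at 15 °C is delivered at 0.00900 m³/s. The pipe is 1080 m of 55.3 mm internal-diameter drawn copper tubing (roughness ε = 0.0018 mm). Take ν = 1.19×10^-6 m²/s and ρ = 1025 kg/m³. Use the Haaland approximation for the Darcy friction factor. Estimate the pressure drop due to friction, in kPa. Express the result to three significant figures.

V = 4Q/(πD²) = 4·0.00900/(π·0.0553²) = 3.747 m/s
Re = VD/ν = 3.747·0.0553/1.19×10^-6 = 1.74×10^5 → turbulent
ε/D = 0.0018/55.3 = 3.25×10^-5
Haaland: f = 0.01612
h_f = f(L/D)V²/(2g) = 0.01612·(1080/0.0553)·3.747²/(2·9.81) = 225.3 m
Δp = ρg·h_f = 1025·9.81·225.3 = 2265 kPa

Δp ≈ 2270 kPa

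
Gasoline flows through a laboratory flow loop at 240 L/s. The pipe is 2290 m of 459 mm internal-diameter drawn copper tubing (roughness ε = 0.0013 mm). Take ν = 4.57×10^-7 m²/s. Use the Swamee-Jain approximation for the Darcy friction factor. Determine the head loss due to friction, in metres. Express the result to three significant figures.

V = 4Q/(πD²) = 4·0.240/(π·0.459²) = 1.450 m/s
Re = VD/ν = 1.450·0.459/4.57×10^-7 = 1.46×10^6 → turbulent
ε/D = 0.0013/459 = 2.83×10^-6
Swamee-Jain: f = 0.01100
h_f = f(L/D)V²/(2g) = 0.01100·(2290/0.459)·1.450²/(2·9.81) = 5.882 m

h_f ≈ 5.88 m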